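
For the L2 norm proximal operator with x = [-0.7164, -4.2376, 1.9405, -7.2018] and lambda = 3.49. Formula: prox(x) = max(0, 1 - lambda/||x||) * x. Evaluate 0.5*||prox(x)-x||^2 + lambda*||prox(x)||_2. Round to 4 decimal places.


Step 1: Compute ||x||.
||x|| = 8.6082
Step 2: Compute scaling factor.
scale = max(0, 1 - 3.49/8.6082) = 0.5946
Step 3: prox(x) = [-0.426, -2.5196, 1.1538, -4.282]
||prox(x)|| = 5.1182
Step 4: Proximal objective.
0.5*||prox-x||^2 = 6.0901
lambda*||prox|| = 17.8625
Total = 23.9527


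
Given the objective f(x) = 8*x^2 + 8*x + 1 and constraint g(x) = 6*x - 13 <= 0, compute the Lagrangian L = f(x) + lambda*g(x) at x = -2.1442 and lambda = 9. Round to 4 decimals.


Step 1: Evaluate f(x).
f(-2.1442) = 8*(-2.1442)^2 + 8*(-2.1442) + 1 = 20.6271
Step 2: Evaluate g(x).
g(-2.1442) = 6*-2.1442 - 13 = -25.8652
Step 3: Compute Lagrangian.
L = 20.6271 + 9*-25.8652 = -212.1597


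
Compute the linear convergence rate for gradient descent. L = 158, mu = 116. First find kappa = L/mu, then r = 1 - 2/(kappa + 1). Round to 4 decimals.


Step 1: Compute the condition number.
kappa = L/mu = 158/116 = 1.3621
Step 2: Compute the convergence rate.
r = 1 - 2/(kappa + 1) = 1 - 2*mu/(L + mu) = (L - mu)/(L + mu) = 42/274 = 0.1533


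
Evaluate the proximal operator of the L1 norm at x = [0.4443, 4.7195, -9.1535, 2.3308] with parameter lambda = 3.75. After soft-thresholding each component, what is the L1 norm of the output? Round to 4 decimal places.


Soft-thresholding with lambda = 3.75:
prox(0.4443) = sign(0.4443)*max(|0.4443| - 3.75, 0) = 0.0
prox(4.7195) = sign(4.7195)*max(|4.7195| - 3.75, 0) = 0.9695
prox(-9.1535) = sign(-9.1535)*max(|-9.1535| - 3.75, 0) = -5.4035
prox(2.3308) = sign(2.3308)*max(|2.3308| - 3.75, 0) = 0.0
prox(x) = [0.0, 0.9695, -5.4035, 0.0]
||prox(x)||_1 = 0.0 + 0.9695 + 5.4035 + 0.0 = 6.373


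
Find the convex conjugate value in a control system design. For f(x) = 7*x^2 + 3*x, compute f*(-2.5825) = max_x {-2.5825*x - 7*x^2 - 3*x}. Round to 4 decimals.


f*(y) = sup_x {y*x - a*x^2 - b*x} = sup_x {(y-b)*x - a*x^2}
FOC: (y - b) - 2a*x = 0 => x* = (y - b)/(2a)
x* = (-2.5825 - 3)/(2*7) = -0.3988
f*(-2.5825) = (y-b)^2/(4a) = (-2.5825 - 3)^2/(4*7)
= 31.1643/28 = 1.113


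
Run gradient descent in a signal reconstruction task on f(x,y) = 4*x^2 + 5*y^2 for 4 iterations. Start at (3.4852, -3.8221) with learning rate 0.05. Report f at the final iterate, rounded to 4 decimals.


Gradient descent on f(x,y) = 4*x^2 + 5*y^2.
Starting point: (3.4852, -3.8221), alpha = 0.05
Step 1: grad_x = 2*4*3.4852 = 27.8816, grad_y = 2*5*-3.8221 = -38.221
  x_1 = 3.4852 - 0.05*27.8816 = 2.0911
  y_1 = -3.8221 - 0.05*-38.221 = -1.9111
Step 2: grad_x = 2*4*2.0911 = 16.729, grad_y = 2*5*-1.9111 = -19.1105
  x_2 = 2.0911 - 0.05*16.729 = 1.2547
  y_2 = -1.9111 - 0.05*-19.1105 = -0.9555
Step 3: grad_x = 2*4*1.2547 = 10.0374, grad_y = 2*5*-0.9555 = -9.5553
  x_3 = 1.2547 - 0.05*10.0374 = 0.7528
  y_3 = -0.9555 - 0.05*-9.5553 = -0.4778
Step 4: grad_x = 2*4*0.7528 = 6.0224, grad_y = 2*5*-0.4778 = -4.7776
  x_4 = 0.7528 - 0.05*6.0224 = 0.4517
  y_4 = -0.4778 - 0.05*-4.7776 = -0.2389
f(0.4517, -0.2389) = 4*0.4517^2 + 5*(-0.2389)^2 = 1.1014


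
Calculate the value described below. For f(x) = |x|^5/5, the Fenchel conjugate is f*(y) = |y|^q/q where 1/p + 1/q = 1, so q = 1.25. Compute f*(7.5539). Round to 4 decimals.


The conjugate exponent q satisfies 1/p + 1/q = 1.
p = 5, so q = 5/(5 - 1) = 1.25
|y|^q = 7.5539^1.25 = 12.5232
f*(7.5539) = 12.5232 / 1.25 = 10.0185


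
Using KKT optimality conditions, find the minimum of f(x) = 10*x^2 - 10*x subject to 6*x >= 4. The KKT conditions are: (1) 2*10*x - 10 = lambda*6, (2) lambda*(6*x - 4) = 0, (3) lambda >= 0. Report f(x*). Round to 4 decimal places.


Step 1: Try lambda = 0 (constraint inactive).
x_unc = 10/(2*10) = 0.5
Check: 6*0.5 = 3.0 < 4 -- violated!
Step 2: Constraint must be active: 6*x = 4
x* = 4/6 = 2/3 = 0.6667 (rounded; the exact value 2/3 is used below)
lambda = (2*10*(2/3) - 10)/6 = 0.5556
Step 3: Compute optimal value.
f(x*) = 10*(2/3)^2 - 10*(2/3) = -2.2222


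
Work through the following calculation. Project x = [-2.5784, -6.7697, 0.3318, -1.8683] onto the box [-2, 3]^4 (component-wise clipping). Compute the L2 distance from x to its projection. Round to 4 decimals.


Project each component onto [-2, 3].
clip(-2.5784) = -2.0, clip(-6.7697) = -2.0, clip(0.3318) = 0.3318, clip(-1.8683) = -1.8683
Projection = [-2.0, -2.0, 0.3318, -1.8683]
Squared diffs: [0.3345, 22.75, 0.0, 0.0]
Distance = sqrt(23.0845) = 4.8046


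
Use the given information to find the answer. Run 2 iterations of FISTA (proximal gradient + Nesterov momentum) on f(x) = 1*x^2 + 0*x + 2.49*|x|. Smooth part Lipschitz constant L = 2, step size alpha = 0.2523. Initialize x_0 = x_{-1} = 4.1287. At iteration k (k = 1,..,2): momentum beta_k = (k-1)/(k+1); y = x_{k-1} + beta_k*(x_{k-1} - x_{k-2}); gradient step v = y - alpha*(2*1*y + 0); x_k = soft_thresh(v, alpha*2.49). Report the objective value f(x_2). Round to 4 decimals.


FISTA on f(x) = 1*x^2 + 0*x + 2.49*|x|
L = 2, alpha = 0.2523
Iteration 1: beta = 0.0, y = 4.1287 + 0.0*(4.1287 - 4.1287) = 4.1287
  grad(y) = 8.2574, v = y - alpha*grad = 2.0454
  prox(v) = soft_thresh(2.0454, 0.6282) = 1.4171
Iteration 2: beta = 0.3333, y = 1.4171 + 0.3333*(1.4171 - 4.1287) = 0.5133
  grad(y) = 1.0265, v = y - alpha*grad = 0.2543
  prox(v) = soft_thresh(0.2543, 0.6282) = 0.0
f(x_2) = 1*0.0^2 + 0*0.0 + 2.49*|0.0| = 0.0


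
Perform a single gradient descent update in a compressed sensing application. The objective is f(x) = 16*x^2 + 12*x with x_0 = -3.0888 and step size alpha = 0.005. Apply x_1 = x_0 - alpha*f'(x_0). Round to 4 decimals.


We compute the gradient at x_0 and apply the update.
f'(x) = 32*x + 12
f'(-3.0888) = 32*-3.0888 + 12 = -86.8416
x_1 = -3.0888 - 0.005*-86.8416 = -2.6546


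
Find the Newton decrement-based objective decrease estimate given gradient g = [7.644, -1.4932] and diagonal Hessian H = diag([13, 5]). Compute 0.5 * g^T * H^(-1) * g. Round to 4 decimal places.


Step 1: H is diagonal, so H^(-1) * g = [0.588, -0.2986].
Step 2: g^T H^(-1) g = sum_i g_i^2 / H_ii
  = (7.644)^2/13 + (-1.4932)^2/5
  = 4.4947 + 0.4459 = 4.9406
Step 3: Objective decrease = 0.5 * g^T H^(-1) g = 2.4703


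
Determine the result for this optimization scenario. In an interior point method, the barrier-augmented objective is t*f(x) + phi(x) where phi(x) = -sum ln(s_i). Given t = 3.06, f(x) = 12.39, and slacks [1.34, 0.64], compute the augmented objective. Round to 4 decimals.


Step 1: Compute log-barrier.
ln values: [0.2927, -0.4463]
phi = -(0.2927 - 0.4463) = 0.1536
Step 2: Compute augmented objective.
t*f(x) = 3.06*12.39 = 37.9134
Total = 37.9134 + 0.1536 = 38.067


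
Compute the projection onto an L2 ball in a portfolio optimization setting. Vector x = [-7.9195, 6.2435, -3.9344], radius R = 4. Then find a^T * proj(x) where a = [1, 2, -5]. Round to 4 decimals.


Step 1: Compute ||x|| (intermediates to 6 decimals).
||x|| = sqrt((-7.9195)^2 + 6.2435^2 + (-3.9344)^2) = 10.824938
Step 2: Project.
Since ||x|| > R, scale = R/||x|| = 4/10.824938 = 0.369517, proj(x) = scale * x
proj(x) = [-2.92639, 2.307079, -1.453828]
Step 3: Dot product.
a^T * proj(x) = 1*(-2.92639) + 2*2.307079 - 5*(-1.453828) = 8.9569


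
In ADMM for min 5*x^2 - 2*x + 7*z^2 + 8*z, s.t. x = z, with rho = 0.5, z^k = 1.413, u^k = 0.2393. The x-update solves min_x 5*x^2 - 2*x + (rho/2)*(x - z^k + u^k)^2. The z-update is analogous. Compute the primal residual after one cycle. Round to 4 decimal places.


ADMM iteration with rho = 0.5, z^k = 1.413, u^k = 0.2393
Step 1: x-update.
Minimize 5*x^2 - 2*x + (0.5/2)*(x - 1.413 + 0.2393)^2
FOC: (2*5 + 0.5)*x = 2 + 0.5*(1.413 - 0.2393)
x^{k+1} = 0.2464
Step 2: z-update.
Minimize 7*z^2 + 8*z + (0.5/2)*(0.2464 - z + 0.2393)^2
FOC: (2*7 + 0.5)*z = -8 + 0.5*(0.2464 + 0.2393)
z^{k+1} = -0.535
Step 3: u-update.
u^{k+1} = 0.2393 + 0.2464 + 0.535 = 1.0206
Step 4: Primal residual = |0.2464 + 0.535| = 0.7813


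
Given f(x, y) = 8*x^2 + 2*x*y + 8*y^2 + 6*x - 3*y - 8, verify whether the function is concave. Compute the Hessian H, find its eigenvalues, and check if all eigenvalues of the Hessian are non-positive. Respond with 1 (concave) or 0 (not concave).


The Hessian of f(x,y) = 8*x^2 + 2*x*y + 8*y^2 + 6*x - 3*y - 8 is:
H = [[16, 2], [2, 16]]
Trace = 16 + 16 = 32
Determinant = 16*16 - (2)^2 = 252
Discriminant = (32)^2 - 4*252 = 16.0
Eigenvalues: lambda_1 = 14.0, lambda_2 = 18.0
The function is not concave.

0


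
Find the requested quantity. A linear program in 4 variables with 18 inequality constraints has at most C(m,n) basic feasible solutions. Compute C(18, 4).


Each vertex corresponds to some choice of n active constraints out of m, so the number of vertices is at most C(m, n) = m! / (n!(m-n)!).
m = 18, n = 4
Numerator: 18 * 17 * 16 * 15
Denominator: 4! = 24
C(18, 4) = 3060


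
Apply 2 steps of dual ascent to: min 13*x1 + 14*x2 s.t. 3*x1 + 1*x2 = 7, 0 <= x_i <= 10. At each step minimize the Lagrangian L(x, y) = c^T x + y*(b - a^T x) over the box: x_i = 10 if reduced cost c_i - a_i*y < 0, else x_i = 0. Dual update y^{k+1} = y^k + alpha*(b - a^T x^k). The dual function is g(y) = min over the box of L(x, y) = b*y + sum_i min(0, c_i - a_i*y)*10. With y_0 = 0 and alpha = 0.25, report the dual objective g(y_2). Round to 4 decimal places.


Dual ascent for LP: min 13*x1 + 14*x2, 3*x1 + 1*x2 = 7, 0 <= x_i <= 10
Step 1: y^k = 0.0, reduced costs: (13.0, 14.0)
  x^k = (0.0, 0.0), subgradient = b - a^T x = 7.0
  y^{k+1} = 0.0 + 0.25*7.0 = 1.75
Step 2: y^k = 1.75, reduced costs: (7.75, 12.25)
  x^k = (0.0, 0.0), subgradient = b - a^T x = 7.0
  y^{k+1} = 1.75 + 0.25*7.0 = 3.5
Dual objective at y_2 = 3.5: reduced costs (2.5, 10.5), box minimizer x = (0.0, 0.0)
g(y_2) = b*y + (c1 - a1*y)*x1 + (c2 - a2*y)*x2 = 7*3.5 + 2.5*0.0 + 10.5*0.0 = 24.5 + 0.0 + 0.0 = 24.5


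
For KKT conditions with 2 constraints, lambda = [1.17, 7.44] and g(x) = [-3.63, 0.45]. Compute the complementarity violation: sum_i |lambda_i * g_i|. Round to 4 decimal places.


KKT complementary slackness check:
lambda_1 * g_1 = 1.17 * -3.63 = -4.2471
lambda_2 * g_2 = 7.44 * 0.45 = 3.348
Total violation = 4.2471 + 3.348 = 7.5951


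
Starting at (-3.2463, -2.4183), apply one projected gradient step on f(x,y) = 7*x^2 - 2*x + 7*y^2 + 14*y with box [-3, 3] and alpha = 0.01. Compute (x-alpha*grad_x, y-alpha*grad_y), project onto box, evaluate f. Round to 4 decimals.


Step 1: Compute gradient at (-3.2463, -2.4183).
grad_x = 2*7*-3.2463 - 2 = -47.4482
grad_y = 2*7*-2.4183 + 14 = -19.8562
Step 2: Gradient step.
x_raw = -3.2463 - 0.01*-47.4482 = -2.7718
y_raw = -2.4183 - 0.01*-19.8562 = -2.2197
Step 3: Project onto [-3, 3].
x_proj = clip(-2.7718) = -2.7718
y_proj = clip(-2.2197) = -2.2197
Step 4: Evaluate f.
f(-2.7718, -2.2197) = 62.7388


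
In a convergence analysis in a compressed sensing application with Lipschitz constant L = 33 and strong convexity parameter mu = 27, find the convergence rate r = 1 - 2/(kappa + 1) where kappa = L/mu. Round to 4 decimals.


Step 1: Compute the condition number.
kappa = L/mu = 33/27 = 1.2222
Step 2: Compute the convergence rate.
r = 1 - 2/(kappa + 1) = 1 - 2*mu/(L + mu) = (L - mu)/(L + mu) = 6/60 = 0.1


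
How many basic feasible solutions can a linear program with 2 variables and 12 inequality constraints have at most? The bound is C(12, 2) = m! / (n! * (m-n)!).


Each vertex corresponds to some choice of n active constraints out of m, so the number of vertices is at most C(m, n) = m! / (n!(m-n)!).
m = 12, n = 2
Numerator: 12 * 11
Denominator: 2! = 2
C(12, 2) = 66


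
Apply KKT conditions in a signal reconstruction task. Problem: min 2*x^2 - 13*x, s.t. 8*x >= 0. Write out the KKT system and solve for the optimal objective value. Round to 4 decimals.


Step 1: Try lambda = 0 (constraint inactive).
Stationarity: 2*2*x - 13 = 0
x* = 13/(2*2) = 3.25
Check constraint: 8*3.25 = 26.0 >= 0 -- satisfied.
Step 2: Compute optimal value.
f(x*) = 2*3.25^2 - 13*3.25 = -21.125


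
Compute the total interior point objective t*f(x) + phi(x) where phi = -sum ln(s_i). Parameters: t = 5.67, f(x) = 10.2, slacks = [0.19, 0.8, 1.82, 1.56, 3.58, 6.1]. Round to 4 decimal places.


Step 1: Compute log-barrier.
ln values: [-1.6607, -0.2231, 0.5988, 0.4447, 1.2754, 1.8083]
phi = -(-1.6607 - 0.2231 + 0.5988 + 0.4447 + 1.2754 + 1.8083) = -2.2433
Step 2: Compute augmented objective.
t*f(x) = 5.67*10.2 = 57.834
Total = 57.834 - 2.2433 = 55.5907


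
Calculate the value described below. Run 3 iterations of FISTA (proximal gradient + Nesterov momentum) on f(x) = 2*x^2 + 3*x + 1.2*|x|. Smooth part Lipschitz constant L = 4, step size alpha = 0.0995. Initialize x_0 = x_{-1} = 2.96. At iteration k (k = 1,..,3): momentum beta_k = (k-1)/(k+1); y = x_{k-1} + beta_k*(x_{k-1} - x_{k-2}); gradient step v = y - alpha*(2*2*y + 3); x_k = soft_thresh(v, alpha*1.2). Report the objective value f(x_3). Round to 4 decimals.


FISTA on f(x) = 2*x^2 + 3*x + 1.2*|x|
L = 4, alpha = 0.0995
Iteration 1: beta = 0.0, y = 2.96 + 0.0*(2.96 - 2.96) = 2.96
  grad(y) = 14.84, v = y - alpha*grad = 1.4834
  prox(v) = soft_thresh(1.4834, 0.1194) = 1.364
Iteration 2: beta = 0.3333, y = 1.364 + 0.3333*(1.364 - 2.96) = 0.832
  grad(y) = 6.3281, v = y - alpha*grad = 0.2024
  prox(v) = soft_thresh(0.2024, 0.1194) = 0.083
Iteration 3: beta = 0.5, y = 0.083 + 0.5*(0.083 - 1.364) = -0.5575
  grad(y) = 0.7698, v = y - alpha*grad = -0.6341
  prox(v) = soft_thresh(-0.6341, 0.1194) = -0.5147
f(x_3) = 2*(-0.5147)^2 + 3*(-0.5147) + 1.2*|-0.5147| = -0.3966


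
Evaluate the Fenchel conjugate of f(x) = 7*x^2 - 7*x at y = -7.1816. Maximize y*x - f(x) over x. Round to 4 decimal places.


f*(y) = sup_x {y*x - a*x^2 - b*x} = sup_x {(y-b)*x - a*x^2}
FOC: (y - b) - 2a*x = 0 => x* = (y - b)/(2a)
x* = (-7.1816 + 7)/(2*7) = -0.013
f*(-7.1816) = (y-b)^2/(4a) = (-7.1816 + 7)^2/(4*7)
= 0.033/28 = 0.0012


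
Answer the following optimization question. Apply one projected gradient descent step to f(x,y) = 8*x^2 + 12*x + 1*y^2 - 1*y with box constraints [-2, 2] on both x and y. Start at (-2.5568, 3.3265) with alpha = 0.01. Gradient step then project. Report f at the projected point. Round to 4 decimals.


Step 1: Compute gradient at (-2.5568, 3.3265).
grad_x = 2*8*-2.5568 + 12 = -28.9088
grad_y = 2*1*3.3265 - 1 = 5.653
Step 2: Gradient step.
x_raw = -2.5568 - 0.01*-28.9088 = -2.2677
y_raw = 3.3265 - 0.01*5.653 = 3.27
Step 3: Project onto [-2, 2].
x_proj = clip(-2.2677) = -2.0
y_proj = clip(3.27) = 2.0
Step 4: Evaluate f.
f(-2.0, 2.0) = 10.0


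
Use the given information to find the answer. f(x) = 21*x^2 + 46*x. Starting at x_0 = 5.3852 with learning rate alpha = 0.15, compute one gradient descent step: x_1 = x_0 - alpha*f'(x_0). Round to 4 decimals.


We compute the gradient at x_0 and apply the update.
f'(x) = 42*x + 46
f'(5.3852) = 42*5.3852 + 46 = 272.1784
x_1 = 5.3852 - 0.15*272.1784 = -35.4416


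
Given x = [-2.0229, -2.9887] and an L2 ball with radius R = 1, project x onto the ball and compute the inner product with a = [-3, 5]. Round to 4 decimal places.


Step 1: Compute ||x|| (intermediates to 6 decimals).
||x|| = sqrt((-2.0229)^2 + (-2.9887)^2) = 3.608941
Step 2: Project.
Since ||x|| > R, scale = R/||x|| = 1/3.608941 = 0.27709, proj(x) = scale * x
proj(x) = [-0.560525, -0.828139]
Step 3: Dot product.
a^T * proj(x) = -3*(-0.560525) + 5*(-0.828139) = -2.4591


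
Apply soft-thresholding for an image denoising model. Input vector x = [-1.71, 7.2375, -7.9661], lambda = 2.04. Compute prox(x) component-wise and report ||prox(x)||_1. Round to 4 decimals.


Soft-thresholding with lambda = 2.04:
prox(-1.71) = sign(-1.71)*max(|-1.71| - 2.04, 0) = 0.0
prox(7.2375) = sign(7.2375)*max(|7.2375| - 2.04, 0) = 5.1975
prox(-7.9661) = sign(-7.9661)*max(|-7.9661| - 2.04, 0) = -5.9261
prox(x) = [0.0, 5.1975, -5.9261]
||prox(x)||_1 = 0.0 + 5.1975 + 5.9261 = 11.1236


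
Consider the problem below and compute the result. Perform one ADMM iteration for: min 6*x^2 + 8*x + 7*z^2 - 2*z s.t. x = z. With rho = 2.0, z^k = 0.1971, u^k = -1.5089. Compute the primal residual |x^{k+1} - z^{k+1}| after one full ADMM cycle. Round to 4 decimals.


ADMM iteration with rho = 2.0, z^k = 0.1971, u^k = -1.5089
Step 1: x-update.
Minimize 6*x^2 + 8*x + (2.0/2)*(x - 0.1971 - 1.5089)^2
FOC: (2*6 + 2.0)*x = -8 + 2.0*(0.1971 + 1.5089)
x^{k+1} = -0.3277
Step 2: z-update.
Minimize 7*z^2 - 2*z + (2.0/2)*(-0.3277 - z - 1.5089)^2
FOC: (2*7 + 2.0)*z = 2 + 2.0*(-0.3277 - 1.5089)
z^{k+1} = -0.1046
Step 3: u-update.
u^{k+1} = -1.5089 - 0.3277 + 0.1046 = -1.732
Step 4: Primal residual = |-0.3277 + 0.1046| = 0.2231


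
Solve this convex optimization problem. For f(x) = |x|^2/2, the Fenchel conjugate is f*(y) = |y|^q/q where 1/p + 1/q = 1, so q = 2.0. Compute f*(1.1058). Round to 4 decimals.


The conjugate exponent q satisfies 1/p + 1/q = 1.
p = 2, so q = 2/(2 - 1) = 2.0
|y|^q = 1.1058^2.0 = 1.2228
f*(1.1058) = 1.2228 / 2.0 = 0.6114


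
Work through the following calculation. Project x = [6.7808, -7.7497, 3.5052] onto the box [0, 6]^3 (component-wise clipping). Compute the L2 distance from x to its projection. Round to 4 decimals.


Project each component onto [0, 6].
clip(6.7808) = 6.0, clip(-7.7497) = 0.0, clip(3.5052) = 3.5052
Projection = [6.0, 0.0, 3.5052]
Squared diffs: [0.6096, 60.0579, 0.0]
Distance = sqrt(60.6675) = 7.7889


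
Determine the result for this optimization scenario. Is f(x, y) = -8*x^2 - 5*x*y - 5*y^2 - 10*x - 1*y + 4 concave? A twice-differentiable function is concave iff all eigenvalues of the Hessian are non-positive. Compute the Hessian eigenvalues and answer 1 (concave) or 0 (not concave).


The Hessian of f(x,y) = -8*x^2 - 5*x*y - 5*y^2 - 10*x - 1*y + 4 is:
H = [[-16, -5], [-5, -10]]
Trace = -16 - 10 = -26
Determinant = -16*-10 - (-5)^2 = 135
Discriminant = (-26)^2 - 4*135 = 136.0
Eigenvalues: lambda_1 = -18.831, lambda_2 = -7.169
The function is concave.

1


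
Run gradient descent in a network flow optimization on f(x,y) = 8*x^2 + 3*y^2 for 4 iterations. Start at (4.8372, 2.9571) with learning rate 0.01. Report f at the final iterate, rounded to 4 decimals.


Gradient descent on f(x,y) = 8*x^2 + 3*y^2.
Starting point: (4.8372, 2.9571), alpha = 0.01
Step 1: grad_x = 2*8*4.8372 = 77.3952, grad_y = 2*3*2.9571 = 17.7426
  x_1 = 4.8372 - 0.01*77.3952 = 4.0632
  y_1 = 2.9571 - 0.01*17.7426 = 2.7797
Step 2: grad_x = 2*8*4.0632 = 65.012, grad_y = 2*3*2.7797 = 16.678
  x_2 = 4.0632 - 0.01*65.012 = 3.4131
  y_2 = 2.7797 - 0.01*16.678 = 2.6129
Step 3: grad_x = 2*8*3.4131 = 54.6101, grad_y = 2*3*2.6129 = 15.6774
  x_3 = 3.4131 - 0.01*54.6101 = 2.867
  y_3 = 2.6129 - 0.01*15.6774 = 2.4561
Step 4: grad_x = 2*8*2.867 = 45.8724, grad_y = 2*3*2.4561 = 14.7367
  x_4 = 2.867 - 0.01*45.8724 = 2.4083
  y_4 = 2.4561 - 0.01*14.7367 = 2.3088
f(2.4083, 2.3088) = 8*2.4083^2 + 3*2.3088^2 = 62.3904


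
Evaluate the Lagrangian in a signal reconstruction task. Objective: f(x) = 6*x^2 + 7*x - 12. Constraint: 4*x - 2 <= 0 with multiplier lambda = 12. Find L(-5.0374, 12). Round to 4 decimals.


Step 1: Evaluate f(x).
f(-5.0374) = 6*(-5.0374)^2 + 7*(-5.0374) - 12 = 104.9906
Step 2: Evaluate g(x).
g(-5.0374) = 4*-5.0374 - 2 = -22.1496
Step 3: Compute Lagrangian.
L = 104.9906 + 12*-22.1496 = -160.8046


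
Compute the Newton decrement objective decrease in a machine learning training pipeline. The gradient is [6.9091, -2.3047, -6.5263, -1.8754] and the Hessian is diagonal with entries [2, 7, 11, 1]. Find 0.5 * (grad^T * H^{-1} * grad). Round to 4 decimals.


Step 1: H is diagonal, so H^(-1) * g = [3.4546, -0.3292, -0.5933, -1.8754].
Step 2: g^T H^(-1) g = sum_i g_i^2 / H_ii
  = (6.9091)^2/2 + (-2.3047)^2/7 + (-6.5263)^2/11 + (-1.8754)^2/1
  = 23.8678 + 0.7588 + 3.8721 + 3.5171 = 32.0158
Step 3: Objective decrease = 0.5 * g^T H^(-1) g = 16.0079


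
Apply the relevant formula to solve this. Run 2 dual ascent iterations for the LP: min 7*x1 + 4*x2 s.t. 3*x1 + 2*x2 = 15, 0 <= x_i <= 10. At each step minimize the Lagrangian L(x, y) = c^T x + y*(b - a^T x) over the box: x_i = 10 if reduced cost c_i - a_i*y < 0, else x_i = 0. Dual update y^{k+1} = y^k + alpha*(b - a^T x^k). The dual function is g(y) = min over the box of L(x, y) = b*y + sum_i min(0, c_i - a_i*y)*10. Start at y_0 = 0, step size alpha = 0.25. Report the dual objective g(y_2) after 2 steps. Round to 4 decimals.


Dual ascent for LP: min 7*x1 + 4*x2, 3*x1 + 2*x2 = 15, 0 <= x_i <= 10
Step 1: y^k = 0.0, reduced costs: (7.0, 4.0)
  x^k = (0.0, 0.0), subgradient = b - a^T x = 15.0
  y^{k+1} = 0.0 + 0.25*15.0 = 3.75
Step 2: y^k = 3.75, reduced costs: (-4.25, -3.5)
  x^k = (10.0, 10.0), subgradient = b - a^T x = -35.0
  y^{k+1} = 3.75 + 0.25*-35.0 = -5.0
Dual objective at y_2 = -5.0: reduced costs (22.0, 14.0), box minimizer x = (0.0, 0.0)
g(y_2) = b*y + (c1 - a1*y)*x1 + (c2 - a2*y)*x2 = 15*(-5.0) + 22.0*0.0 + 14.0*0.0 = -75.0 + 0.0 + 0.0 = -75.0


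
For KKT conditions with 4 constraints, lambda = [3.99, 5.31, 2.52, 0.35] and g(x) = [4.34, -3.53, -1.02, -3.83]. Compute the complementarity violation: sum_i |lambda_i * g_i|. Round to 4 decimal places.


KKT complementary slackness check:
lambda_1 * g_1 = 3.99 * 4.34 = 17.3166
lambda_2 * g_2 = 5.31 * -3.53 = -18.7443
lambda_3 * g_3 = 2.52 * -1.02 = -2.5704
lambda_4 * g_4 = 0.35 * -3.83 = -1.3405
Total violation = 17.3166 + 18.7443 + 2.5704 + 1.3405 = 39.9718


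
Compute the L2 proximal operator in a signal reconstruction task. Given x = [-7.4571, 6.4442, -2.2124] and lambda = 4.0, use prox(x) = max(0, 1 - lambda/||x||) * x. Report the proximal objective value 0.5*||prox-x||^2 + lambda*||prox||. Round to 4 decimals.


Step 1: Compute ||x||.
||x|| = 10.101
Step 2: Compute scaling factor.
scale = max(0, 1 - 4.0/10.101) = 0.604
Step 3: prox(x) = [-4.5041, 3.8923, -1.3363]
||prox(x)|| = 6.101
Step 4: Proximal objective.
0.5*||prox-x||^2 = 8.0
lambda*||prox|| = 24.404
Total = 32.4041


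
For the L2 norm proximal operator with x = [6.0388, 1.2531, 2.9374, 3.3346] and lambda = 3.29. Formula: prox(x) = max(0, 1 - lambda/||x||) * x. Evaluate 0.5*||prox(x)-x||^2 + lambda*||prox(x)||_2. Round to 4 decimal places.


Step 1: Compute ||x||.
||x|| = 7.6017
Step 2: Compute scaling factor.
scale = max(0, 1 - 3.29/7.6017) = 0.5672
Step 3: prox(x) = [3.4252, 0.7108, 1.6661, 1.8914]
||prox(x)|| = 4.3117
Step 4: Proximal objective.
0.5*||prox-x||^2 = 5.4121
lambda*||prox|| = 14.1855
Total = 19.5974


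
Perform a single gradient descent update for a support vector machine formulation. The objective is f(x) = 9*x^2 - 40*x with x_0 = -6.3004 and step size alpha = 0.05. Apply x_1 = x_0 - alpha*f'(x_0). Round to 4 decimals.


We compute the gradient at x_0 and apply the update.
f'(x) = 18*x - 40
f'(-6.3004) = 18*-6.3004 - 40 = -153.4072
x_1 = -6.3004 - 0.05*-153.4072 = 1.37


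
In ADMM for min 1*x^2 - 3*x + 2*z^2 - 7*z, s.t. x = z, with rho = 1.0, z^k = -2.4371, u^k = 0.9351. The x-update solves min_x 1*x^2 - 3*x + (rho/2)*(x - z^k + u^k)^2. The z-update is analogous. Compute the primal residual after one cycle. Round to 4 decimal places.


ADMM iteration with rho = 1.0, z^k = -2.4371, u^k = 0.9351
Step 1: x-update.
Minimize 1*x^2 - 3*x + (1.0/2)*(x + 2.4371 + 0.9351)^2
FOC: (2*1 + 1.0)*x = 3 + 1.0*(-2.4371 - 0.9351)
x^{k+1} = -0.1241
Step 2: z-update.
Minimize 2*z^2 - 7*z + (1.0/2)*(-0.1241 - z + 0.9351)^2
FOC: (2*2 + 1.0)*z = 7 + 1.0*(-0.1241 + 0.9351)
z^{k+1} = 1.5622
Step 3: u-update.
u^{k+1} = 0.9351 - 0.1241 - 1.5622 = -0.7512
Step 4: Primal residual = |-0.1241 - 1.5622| = 1.6863


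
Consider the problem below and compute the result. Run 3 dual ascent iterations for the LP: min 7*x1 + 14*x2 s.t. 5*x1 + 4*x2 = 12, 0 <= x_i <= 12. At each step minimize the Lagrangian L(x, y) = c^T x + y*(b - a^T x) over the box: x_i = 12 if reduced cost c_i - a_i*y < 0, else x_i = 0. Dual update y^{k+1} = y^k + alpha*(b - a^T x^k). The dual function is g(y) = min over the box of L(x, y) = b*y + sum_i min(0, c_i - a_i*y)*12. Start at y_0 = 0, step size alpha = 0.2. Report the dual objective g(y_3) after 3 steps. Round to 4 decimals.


Dual ascent for LP: min 7*x1 + 14*x2, 5*x1 + 4*x2 = 12, 0 <= x_i <= 12
Step 1: y^k = 0.0, reduced costs: (7.0, 14.0)
  x^k = (0.0, 0.0), subgradient = b - a^T x = 12.0
  y^{k+1} = 0.0 + 0.2*12.0 = 2.4
Step 2: y^k = 2.4, reduced costs: (-5.0, 4.4)
  x^k = (12.0, 0.0), subgradient = b - a^T x = -48.0
  y^{k+1} = 2.4 + 0.2*-48.0 = -7.2
Step 3: y^k = -7.2, reduced costs: (43.0, 42.8)
  x^k = (0.0, 0.0), subgradient = b - a^T x = 12.0
  y^{k+1} = -7.2 + 0.2*12.0 = -4.8
Dual objective at y_3 = -4.8: reduced costs (31.0, 33.2), box minimizer x = (0.0, 0.0)
g(y_3) = b*y + (c1 - a1*y)*x1 + (c2 - a2*y)*x2 = 12*(-4.8) + 31.0*0.0 + 33.2*0.0 = -57.6 + 0.0 + 0.0 = -57.6


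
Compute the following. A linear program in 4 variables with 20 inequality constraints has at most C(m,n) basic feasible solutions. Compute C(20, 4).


Each vertex corresponds to some choice of n active constraints out of m, so the number of vertices is at most C(m, n) = m! / (n!(m-n)!).
m = 20, n = 4
Numerator: 20 * 19 * 18 * 17
Denominator: 4! = 24
C(20, 4) = 4845


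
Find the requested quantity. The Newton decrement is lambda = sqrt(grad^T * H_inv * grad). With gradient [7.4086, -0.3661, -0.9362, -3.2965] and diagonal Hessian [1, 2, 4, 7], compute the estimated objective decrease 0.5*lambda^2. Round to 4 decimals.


Step 1: H is diagonal, so H^(-1) * g = [7.4086, -0.1831, -0.2341, -0.4709].
Step 2: g^T H^(-1) g = sum_i g_i^2 / H_ii
  = (7.4086)^2/1 + (-0.3661)^2/2 + (-0.9362)^2/4 + (-3.2965)^2/7
  = 54.8874 + 0.067 + 0.2191 + 1.5524 = 56.7259
Step 3: Objective decrease = 0.5 * g^T H^(-1) g = 28.363


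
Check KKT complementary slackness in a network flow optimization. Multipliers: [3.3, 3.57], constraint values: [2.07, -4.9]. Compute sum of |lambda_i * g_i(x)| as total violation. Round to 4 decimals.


KKT complementary slackness check:
lambda_1 * g_1 = 3.3 * 2.07 = 6.831
lambda_2 * g_2 = 3.57 * -4.9 = -17.493
Total violation = 6.831 + 17.493 = 24.324


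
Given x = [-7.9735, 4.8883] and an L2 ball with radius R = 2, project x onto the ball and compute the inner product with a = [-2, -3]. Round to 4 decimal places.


Step 1: Compute ||x|| (intermediates to 6 decimals).
||x|| = sqrt((-7.9735)^2 + 4.8883^2) = 9.352656
Step 2: Project.
Since ||x|| > R, scale = R/||x|| = 2/9.352656 = 0.213843, proj(x) = scale * x
proj(x) = [-1.705077, 1.045329]
Step 3: Dot product.
a^T * proj(x) = -2*(-1.705077) - 3*1.045329 = 0.2742


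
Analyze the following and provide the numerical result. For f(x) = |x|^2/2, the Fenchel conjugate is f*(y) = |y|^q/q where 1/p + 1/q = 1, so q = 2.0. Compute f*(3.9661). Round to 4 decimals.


The conjugate exponent q satisfies 1/p + 1/q = 1.
p = 2, so q = 2/(2 - 1) = 2.0
|y|^q = 3.9661^2.0 = 15.7299
f*(3.9661) = 15.7299 / 2.0 = 7.865


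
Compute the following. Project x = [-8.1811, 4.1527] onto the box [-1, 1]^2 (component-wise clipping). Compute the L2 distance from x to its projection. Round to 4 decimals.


Project each component onto [-1, 1].
clip(-8.1811) = -1.0, clip(4.1527) = 1.0
Projection = [-1.0, 1.0]
Squared diffs: [51.5682, 9.9395]
Distance = sqrt(61.5077) = 7.8427


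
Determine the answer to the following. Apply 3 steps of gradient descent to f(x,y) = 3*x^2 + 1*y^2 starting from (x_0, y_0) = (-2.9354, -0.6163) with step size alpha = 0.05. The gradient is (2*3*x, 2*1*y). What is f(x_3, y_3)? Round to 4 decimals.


Gradient descent on f(x,y) = 3*x^2 + 1*y^2.
Starting point: (-2.9354, -0.6163), alpha = 0.05
Step 1: grad_x = 2*3*-2.9354 = -17.6124, grad_y = 2*1*-0.6163 = -1.2326
  x_1 = -2.9354 - 0.05*-17.6124 = -2.0548
  y_1 = -0.6163 - 0.05*-1.2326 = -0.5547
Step 2: grad_x = 2*3*-2.0548 = -12.3287, grad_y = 2*1*-0.5547 = -1.1093
  x_2 = -2.0548 - 0.05*-12.3287 = -1.4383
  y_2 = -0.5547 - 0.05*-1.1093 = -0.4992
Step 3: grad_x = 2*3*-1.4383 = -8.6301, grad_y = 2*1*-0.4992 = -0.9984
  x_3 = -1.4383 - 0.05*-8.6301 = -1.0068
  y_3 = -0.4992 - 0.05*-0.9984 = -0.4493
f(-1.0068, -0.4493) = 3*(-1.0068)^2 + 1*(-0.4493)^2 = 3.243


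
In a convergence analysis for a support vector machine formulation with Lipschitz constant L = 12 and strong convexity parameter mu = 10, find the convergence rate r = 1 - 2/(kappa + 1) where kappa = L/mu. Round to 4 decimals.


Step 1: Compute the condition number.
kappa = L/mu = 12/10 = 1.2
Step 2: Compute the convergence rate.
r = 1 - 2/(kappa + 1) = 1 - 2*mu/(L + mu) = (L - mu)/(L + mu) = 2/22 = 0.0909


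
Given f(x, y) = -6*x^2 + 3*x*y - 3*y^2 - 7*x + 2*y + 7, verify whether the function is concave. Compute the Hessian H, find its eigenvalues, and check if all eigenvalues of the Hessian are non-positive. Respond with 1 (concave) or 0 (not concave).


The Hessian of f(x,y) = -6*x^2 + 3*x*y - 3*y^2 - 7*x + 2*y + 7 is:
H = [[-12, 3], [3, -6]]
Trace = -12 - 6 = -18
Determinant = -12*-6 - (3)^2 = 63
Discriminant = (-18)^2 - 4*63 = 72.0
Eigenvalues: lambda_1 = -13.2426, lambda_2 = -4.7574
The function is concave.

1


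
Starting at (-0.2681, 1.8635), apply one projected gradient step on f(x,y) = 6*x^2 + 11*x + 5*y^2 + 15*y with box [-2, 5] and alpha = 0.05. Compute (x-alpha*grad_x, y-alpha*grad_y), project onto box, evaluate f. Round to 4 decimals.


Step 1: Compute gradient at (-0.2681, 1.8635).
grad_x = 2*6*-0.2681 + 11 = 7.7828
grad_y = 2*5*1.8635 + 15 = 33.635
Step 2: Gradient step.
x_raw = -0.2681 - 0.05*7.7828 = -0.6572
y_raw = 1.8635 - 0.05*33.635 = 0.1818
Step 3: Project onto [-2, 5].
x_proj = clip(-0.6572) = -0.6572
y_proj = clip(0.1818) = 0.1818
Step 4: Evaluate f.
f(-0.6572, 0.1818) = -1.7464


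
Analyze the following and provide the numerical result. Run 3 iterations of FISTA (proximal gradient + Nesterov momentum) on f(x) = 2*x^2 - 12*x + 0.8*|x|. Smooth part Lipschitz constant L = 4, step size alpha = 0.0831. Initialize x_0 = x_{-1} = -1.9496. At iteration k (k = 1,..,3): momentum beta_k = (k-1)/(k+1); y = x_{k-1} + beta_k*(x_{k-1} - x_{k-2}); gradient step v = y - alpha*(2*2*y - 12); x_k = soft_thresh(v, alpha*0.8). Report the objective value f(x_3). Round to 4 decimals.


FISTA on f(x) = 2*x^2 - 12*x + 0.8*|x|
L = 4, alpha = 0.0831
Iteration 1: beta = 0.0, y = -1.9496 + 0.0*(-1.9496 + 1.9496) = -1.9496
  grad(y) = -19.7984, v = y - alpha*grad = -0.3044
  prox(v) = soft_thresh(-0.3044, 0.0665) = -0.2379
Iteration 2: beta = 0.3333, y = -0.2379 + 0.3333*(-0.2379 + 1.9496) = 0.3327
  grad(y) = -10.6692, v = y - alpha*grad = 1.2193
  prox(v) = soft_thresh(1.2193, 0.0665) = 1.1528
Iteration 3: beta = 0.5, y = 1.1528 + 0.5*(1.1528 + 0.2379) = 1.8482
  grad(y) = -4.6073, v = y - alpha*grad = 2.231
  prox(v) = soft_thresh(2.231, 0.0665) = 2.1646
f(x_3) = 2*2.1646^2 - 12*2.1646 + 0.8*|2.1646| = -14.8725


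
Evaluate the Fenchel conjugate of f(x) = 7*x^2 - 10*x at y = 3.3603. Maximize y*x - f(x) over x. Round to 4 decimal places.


f*(y) = sup_x {y*x - a*x^2 - b*x} = sup_x {(y-b)*x - a*x^2}
FOC: (y - b) - 2a*x = 0 => x* = (y - b)/(2a)
x* = (3.3603 + 10)/(2*7) = 0.9543
f*(3.3603) = (y-b)^2/(4a) = (3.3603 + 10)^2/(4*7)
= 178.4976/28 = 6.3749


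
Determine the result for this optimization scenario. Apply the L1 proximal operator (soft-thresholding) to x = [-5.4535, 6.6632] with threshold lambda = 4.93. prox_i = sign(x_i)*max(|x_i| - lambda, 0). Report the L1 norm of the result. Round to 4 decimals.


Soft-thresholding with lambda = 4.93:
prox(-5.4535) = sign(-5.4535)*max(|-5.4535| - 4.93, 0) = -0.5235
prox(6.6632) = sign(6.6632)*max(|6.6632| - 4.93, 0) = 1.7332
prox(x) = [-0.5235, 1.7332]
||prox(x)||_1 = 0.5235 + 1.7332 = 2.2567


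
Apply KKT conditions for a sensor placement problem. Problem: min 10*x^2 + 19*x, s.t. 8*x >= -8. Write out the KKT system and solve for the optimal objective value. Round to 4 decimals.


Step 1: Try lambda = 0 (constraint inactive).
Stationarity: 2*10*x + 19 = 0
x* = -19/(2*10) = -0.95
Check constraint: 8*-0.95 = -7.6 >= -8 -- satisfied.
Step 2: Compute optimal value.
f(x*) = 10*(-0.95)^2 + 19*(-0.95) = -9.025


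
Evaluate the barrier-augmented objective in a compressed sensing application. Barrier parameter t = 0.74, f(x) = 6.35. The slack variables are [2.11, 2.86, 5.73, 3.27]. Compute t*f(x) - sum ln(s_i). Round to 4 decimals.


Step 1: Compute log-barrier.
ln values: [0.7467, 1.0508, 1.7457, 1.1848]
phi = -(0.7467 + 1.0508 + 1.7457 + 1.1848) = -4.728
Step 2: Compute augmented objective.
t*f(x) = 0.74*6.35 = 4.699
Total = 4.699 - 4.728 = -0.029


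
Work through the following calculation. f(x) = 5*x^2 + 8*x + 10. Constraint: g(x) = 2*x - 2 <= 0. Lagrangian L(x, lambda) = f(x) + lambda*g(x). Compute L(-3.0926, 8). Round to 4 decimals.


Step 1: Evaluate f(x).
f(-3.0926) = 5*(-3.0926)^2 + 8*(-3.0926) + 10 = 33.0801
Step 2: Evaluate g(x).
g(-3.0926) = 2*-3.0926 - 2 = -8.1852
Step 3: Compute Lagrangian.
L = 33.0801 + 8*-8.1852 = -32.4015


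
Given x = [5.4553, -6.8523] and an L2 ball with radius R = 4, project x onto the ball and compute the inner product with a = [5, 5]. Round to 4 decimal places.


Step 1: Compute ||x|| (intermediates to 6 decimals).
||x|| = sqrt(5.4553^2 + (-6.8523)^2) = 8.758671
Step 2: Project.
Since ||x|| > R, scale = R/||x|| = 4/8.758671 = 0.45669, proj(x) = scale * x
proj(x) = [2.491381, -3.129377]
Step 3: Dot product.
a^T * proj(x) = 5*2.491381 + 5*(-3.129377) = -3.19


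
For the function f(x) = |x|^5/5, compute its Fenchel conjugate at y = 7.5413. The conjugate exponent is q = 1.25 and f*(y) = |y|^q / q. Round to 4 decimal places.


The conjugate exponent q satisfies 1/p + 1/q = 1.
p = 5, so q = 5/(5 - 1) = 1.25
|y|^q = 7.5413^1.25 = 12.4971
f*(7.5413) = 12.4971 / 1.25 = 9.9976


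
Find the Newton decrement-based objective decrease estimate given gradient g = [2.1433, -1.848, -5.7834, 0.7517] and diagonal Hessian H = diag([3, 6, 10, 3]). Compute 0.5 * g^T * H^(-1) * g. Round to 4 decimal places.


Step 1: H is diagonal, so H^(-1) * g = [0.7144, -0.308, -0.5783, 0.2506].
Step 2: g^T H^(-1) g = sum_i g_i^2 / H_ii
  = (2.1433)^2/3 + (-1.848)^2/6 + (-5.7834)^2/10 + (0.7517)^2/3
  = 1.5312 + 0.5692 + 3.3448 + 0.1884 = 5.6336
Step 3: Objective decrease = 0.5 * g^T H^(-1) g = 2.8168


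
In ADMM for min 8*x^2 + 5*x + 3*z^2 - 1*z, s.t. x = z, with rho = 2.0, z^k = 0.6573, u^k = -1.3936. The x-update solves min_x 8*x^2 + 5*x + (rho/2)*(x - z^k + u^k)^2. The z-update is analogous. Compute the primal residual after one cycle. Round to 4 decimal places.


ADMM iteration with rho = 2.0, z^k = 0.6573, u^k = -1.3936
Step 1: x-update.
Minimize 8*x^2 + 5*x + (2.0/2)*(x - 0.6573 - 1.3936)^2
FOC: (2*8 + 2.0)*x = -5 + 2.0*(0.6573 + 1.3936)
x^{k+1} = -0.0499
Step 2: z-update.
Minimize 3*z^2 - 1*z + (2.0/2)*(-0.0499 - z - 1.3936)^2
FOC: (2*3 + 2.0)*z = 1 + 2.0*(-0.0499 - 1.3936)
z^{k+1} = -0.2359
Step 3: u-update.
u^{k+1} = -1.3936 - 0.0499 + 0.2359 = -1.2076
Step 4: Primal residual = |-0.0499 + 0.2359| = 0.186


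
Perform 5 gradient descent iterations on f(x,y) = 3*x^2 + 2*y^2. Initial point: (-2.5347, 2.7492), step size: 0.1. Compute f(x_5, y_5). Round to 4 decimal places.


Gradient descent on f(x,y) = 3*x^2 + 2*y^2.
Starting point: (-2.5347, 2.7492), alpha = 0.1
Step 1: grad_x = 2*3*-2.5347 = -15.2082, grad_y = 2*2*2.7492 = 10.9968
  x_1 = -2.5347 - 0.1*-15.2082 = -1.0139
  y_1 = 2.7492 - 0.1*10.9968 = 1.6495
Step 2: grad_x = 2*3*-1.0139 = -6.0833, grad_y = 2*2*1.6495 = 6.5981
  x_2 = -1.0139 - 0.1*-6.0833 = -0.4056
  y_2 = 1.6495 - 0.1*6.5981 = 0.9897
Step 3: grad_x = 2*3*-0.4056 = -2.4333, grad_y = 2*2*0.9897 = 3.9588
  x_3 = -0.4056 - 0.1*-2.4333 = -0.1622
  y_3 = 0.9897 - 0.1*3.9588 = 0.5938
Step 4: grad_x = 2*3*-0.1622 = -0.9733, grad_y = 2*2*0.5938 = 2.3753
  x_4 = -0.1622 - 0.1*-0.9733 = -0.0649
  y_4 = 0.5938 - 0.1*2.3753 = 0.3563
Step 5: grad_x = 2*3*-0.0649 = -0.3893, grad_y = 2*2*0.3563 = 1.4252
  x_5 = -0.0649 - 0.1*-0.3893 = -0.026
  y_5 = 0.3563 - 0.1*1.4252 = 0.2138
f(-0.026, 0.2138) = 3*(-0.026)^2 + 2*0.2138^2 = 0.0934


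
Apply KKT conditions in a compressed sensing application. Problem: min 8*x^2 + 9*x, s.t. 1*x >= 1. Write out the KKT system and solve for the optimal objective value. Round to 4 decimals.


Step 1: Try lambda = 0 (constraint inactive).
x_unc = -9/(2*8) = -0.5625
Check: 1*-0.5625 = -0.5625 < 1 -- violated!
Step 2: Constraint must be active: 1*x = 1
x* = 1/1 = 1.0
lambda = (2*8*1.0 + 9)/1 = 25.0
Step 3: Compute optimal value.
f(x*) = 8*1.0^2 + 9*1.0 = 17.0


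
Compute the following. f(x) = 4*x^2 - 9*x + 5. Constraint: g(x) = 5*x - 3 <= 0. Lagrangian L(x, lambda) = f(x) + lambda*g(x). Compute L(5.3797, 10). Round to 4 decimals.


Step 1: Evaluate f(x).
f(5.3797) = 4*5.3797^2 - 9*5.3797 + 5 = 72.3474
Step 2: Evaluate g(x).
g(5.3797) = 5*5.3797 - 3 = 23.8985
Step 3: Compute Lagrangian.
L = 72.3474 + 10*23.8985 = 311.3324


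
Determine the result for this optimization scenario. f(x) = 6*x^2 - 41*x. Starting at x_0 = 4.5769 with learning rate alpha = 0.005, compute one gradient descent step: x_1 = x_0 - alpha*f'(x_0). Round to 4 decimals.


We compute the gradient at x_0 and apply the update.
f'(x) = 12*x - 41
f'(4.5769) = 12*4.5769 - 41 = 13.9228
x_1 = 4.5769 - 0.005*13.9228 = 4.5073


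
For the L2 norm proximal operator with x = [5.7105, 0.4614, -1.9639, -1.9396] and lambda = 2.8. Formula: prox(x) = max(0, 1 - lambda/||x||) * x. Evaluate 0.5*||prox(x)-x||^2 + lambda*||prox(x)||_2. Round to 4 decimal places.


Step 1: Compute ||x||.
||x|| = 6.3594
Step 2: Compute scaling factor.
scale = max(0, 1 - 2.8/6.3594) = 0.5597
Step 3: prox(x) = [3.1962, 0.2582, -1.0992, -1.0856]
||prox(x)|| = 3.5594
Step 4: Proximal objective.
0.5*||prox-x||^2 = 3.92
lambda*||prox|| = 9.9663
Total = 13.8863


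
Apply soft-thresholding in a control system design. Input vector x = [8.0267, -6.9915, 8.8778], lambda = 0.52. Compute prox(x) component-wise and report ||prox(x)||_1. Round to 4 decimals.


Soft-thresholding with lambda = 0.52:
prox(8.0267) = sign(8.0267)*max(|8.0267| - 0.52, 0) = 7.5067
prox(-6.9915) = sign(-6.9915)*max(|-6.9915| - 0.52, 0) = -6.4715
prox(8.8778) = sign(8.8778)*max(|8.8778| - 0.52, 0) = 8.3578
prox(x) = [7.5067, -6.4715, 8.3578]
||prox(x)||_1 = 7.5067 + 6.4715 + 8.3578 = 22.336


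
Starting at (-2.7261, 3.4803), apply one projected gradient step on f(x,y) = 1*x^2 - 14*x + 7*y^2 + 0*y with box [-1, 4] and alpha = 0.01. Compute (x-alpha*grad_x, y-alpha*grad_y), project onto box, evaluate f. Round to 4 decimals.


Step 1: Compute gradient at (-2.7261, 3.4803).
grad_x = 2*1*-2.7261 - 14 = -19.4522
grad_y = 2*7*3.4803 + 0 = 48.7242
Step 2: Gradient step.
x_raw = -2.7261 - 0.01*-19.4522 = -2.5316
y_raw = 3.4803 - 0.01*48.7242 = 2.9931
Step 3: Project onto [-1, 4].
x_proj = clip(-2.5316) = -1.0
y_proj = clip(2.9931) = 2.9931
Step 4: Evaluate f.
f(-1.0, 2.9931) = 77.7088


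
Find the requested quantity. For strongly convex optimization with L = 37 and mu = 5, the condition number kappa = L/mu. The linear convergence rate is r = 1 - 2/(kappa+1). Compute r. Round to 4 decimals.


Step 1: Compute the condition number.
kappa = L/mu = 37/5 = 7.4
Step 2: Compute the convergence rate.
r = 1 - 2/(kappa + 1) = 1 - 2*mu/(L + mu) = (L - mu)/(L + mu) = 32/42 = 0.7619


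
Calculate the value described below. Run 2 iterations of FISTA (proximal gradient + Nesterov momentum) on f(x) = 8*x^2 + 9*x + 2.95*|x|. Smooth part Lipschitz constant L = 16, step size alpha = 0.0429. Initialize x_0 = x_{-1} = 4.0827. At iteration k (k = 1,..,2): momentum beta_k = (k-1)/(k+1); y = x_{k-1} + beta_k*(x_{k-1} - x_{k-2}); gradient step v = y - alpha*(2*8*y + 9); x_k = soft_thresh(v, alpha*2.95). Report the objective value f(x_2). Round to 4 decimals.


FISTA on f(x) = 8*x^2 + 9*x + 2.95*|x|
L = 16, alpha = 0.0429
Iteration 1: beta = 0.0, y = 4.0827 + 0.0*(4.0827 - 4.0827) = 4.0827
  grad(y) = 74.3232, v = y - alpha*grad = 0.8942
  prox(v) = soft_thresh(0.8942, 0.1266) = 0.7677
Iteration 2: beta = 0.3333, y = 0.7677 + 0.3333*(0.7677 - 4.0827) = -0.3373
  grad(y) = 3.6028, v = y - alpha*grad = -0.4919
  prox(v) = soft_thresh(-0.4919, 0.1266) = -0.3653
f(x_2) = 8*(-0.3653)^2 + 9*(-0.3653) + 2.95*|-0.3653| = -1.1425
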